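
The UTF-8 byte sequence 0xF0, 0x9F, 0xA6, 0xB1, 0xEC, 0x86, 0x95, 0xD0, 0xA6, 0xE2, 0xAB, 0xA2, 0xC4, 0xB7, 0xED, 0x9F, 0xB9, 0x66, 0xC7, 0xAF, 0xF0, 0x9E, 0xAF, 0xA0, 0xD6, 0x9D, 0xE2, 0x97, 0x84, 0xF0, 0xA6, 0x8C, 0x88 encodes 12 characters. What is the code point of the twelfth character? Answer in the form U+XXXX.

Offset 0: leading byte 0xF0 = 11110000 → 4-byte char #1 = F0 9F A6 B1.
Offset 4: leading byte 0xEC = 11101100 → 3-byte char #2 = EC 86 95.
Offset 7: leading byte 0xD0 = 11010000 → 2-byte char #3 = D0 A6.
Offset 9: leading byte 0xE2 = 11100010 → 3-byte char #4 = E2 AB A2.
Offset 12: leading byte 0xC4 = 11000100 → 2-byte char #5 = C4 B7.
Offset 14: leading byte 0xED = 11101101 → 3-byte char #6 = ED 9F B9.
Offset 17: leading byte 0x66 = 01100110 → 1-byte char #7 = 66.
Offset 18: leading byte 0xC7 = 11000111 → 2-byte char #8 = C7 AF.
Offset 20: leading byte 0xF0 = 11110000 → 4-byte char #9 = F0 9E AF A0.
Offset 24: leading byte 0xD6 = 11010110 → 2-byte char #10 = D6 9D.
Offset 26: leading byte 0xE2 = 11100010 → 3-byte char #11 = E2 97 84.
Offset 29: leading byte 0xF0 = 11110000 → 4-byte char #12 = F0 A6 8C 88.
Leading byte 0xF0 = 11110000 matches 11110xxx → 4-byte sequence.
Byte 1: 0xF0 = 11110000, payload 000 (3 bits).
Byte 2: 0xA6 = 10100110 (10xxxxxx ✓), payload 100110.
Byte 3: 0x8C = 10001100 (10xxxxxx ✓), payload 001100.
Byte 4: 0x88 = 10001000 (10xxxxxx ✓), payload 001000.
Concatenate: 000100110001100001000 = 0x26308 (21 bits → U+26308).

U+26308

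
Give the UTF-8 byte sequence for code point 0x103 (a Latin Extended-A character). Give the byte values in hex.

C4 83

U+0103 = 0x103 = 259 decimal. In range U+0080–U+07FF → 2-byte form: 110xxxxx 10xxxxxx.
Binary (11 bits): 00100000011.
Split 5+6: 00100 | 000011.
Byte 1: 11000100 = 0xC4.
Byte 2: 10000011 = 0x83.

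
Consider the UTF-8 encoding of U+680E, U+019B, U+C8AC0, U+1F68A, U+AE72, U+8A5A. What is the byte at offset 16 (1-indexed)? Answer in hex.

0xB2

1-indexed offset 16 is 0-indexed offset 15.
U+680E → 3-byte form E6 A0 8E at offsets 0–2.
U+019B → 2-byte form C6 9B at offsets 3–4.
U+C8AC0 → 4-byte form F3 88 AB 80 at offsets 5–8.
U+1F68A → 4-byte form F0 9F 9A 8A at offsets 9–12.
U+AE72 → 3-byte form EA B9 B2 at offsets 13–15.
Offset 15 falls in char 5's range; it's byte 3 of EA B9 B2 = 0xB2.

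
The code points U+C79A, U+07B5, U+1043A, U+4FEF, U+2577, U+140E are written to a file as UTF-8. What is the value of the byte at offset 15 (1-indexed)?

1-indexed offset 15 is 0-indexed offset 14.
U+C79A → 3-byte form EC 9E 9A at offsets 0–2.
U+07B5 → 2-byte form DE B5 at offsets 3–4.
U+1043A → 4-byte form F0 90 90 BA at offsets 5–8.
U+4FEF → 3-byte form E4 BF AF at offsets 9–11.
U+2577 → 3-byte form E2 95 B7 at offsets 12–14.
Offset 14 falls in char 5's range; it's byte 3 of E2 95 B7 = 0xB7.

0xB7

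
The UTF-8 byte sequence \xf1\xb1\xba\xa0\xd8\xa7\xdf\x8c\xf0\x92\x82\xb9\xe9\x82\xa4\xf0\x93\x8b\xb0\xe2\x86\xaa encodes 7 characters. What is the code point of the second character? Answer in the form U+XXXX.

U+0627

Offset 0: leading byte 0xF1 = 11110001 → 4-byte char #1 = F1 B1 BA A0.
Offset 4: leading byte 0xD8 = 11011000 → 2-byte char #2 = D8 A7.
Leading byte 0xD8 = 11011000 matches 110xxxxx → 2-byte sequence.
Byte 1: 0xD8 = 11011000, payload 11000 (5 bits).
Byte 2: 0xA7 = 10100111 (10xxxxxx ✓), payload 100111.
Concatenate: 11000100111 = 0x627 (11 bits → U+0627).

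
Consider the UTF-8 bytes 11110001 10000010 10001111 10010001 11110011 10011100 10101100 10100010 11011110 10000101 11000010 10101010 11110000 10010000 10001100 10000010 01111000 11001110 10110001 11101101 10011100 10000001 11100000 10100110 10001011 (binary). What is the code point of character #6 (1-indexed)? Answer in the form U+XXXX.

U+0078

Offset 0: leading byte 0xF1 = 11110001 → 4-byte char #1 = F1 82 8F 91.
Offset 4: leading byte 0xF3 = 11110011 → 4-byte char #2 = F3 9C AC A2.
Offset 8: leading byte 0xDE = 11011110 → 2-byte char #3 = DE 85.
Offset 10: leading byte 0xC2 = 11000010 → 2-byte char #4 = C2 AA.
Offset 12: leading byte 0xF0 = 11110000 → 4-byte char #5 = F0 90 8C 82.
Offset 16: leading byte 0x78 = 01111000 → 1-byte char #6 = 78.
Leading byte 0x78 = 01111000 matches 0xxxxxxx → 1-byte sequence.
Byte 1: 0x78 = 01111000, payload 1111000 (7 bits).
Concatenate: 1111000 = 0x78 (7 bits → U+0078).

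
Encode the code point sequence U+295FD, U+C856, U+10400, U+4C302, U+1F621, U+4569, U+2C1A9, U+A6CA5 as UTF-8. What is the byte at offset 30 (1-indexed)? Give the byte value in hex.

1-indexed offset 30 is 0-indexed offset 29.
U+295FD → 4-byte form F0 A9 97 BD at offsets 0–3.
U+C856 → 3-byte form EC A1 96 at offsets 4–6.
U+10400 → 4-byte form F0 90 90 80 at offsets 7–10.
U+4C302 → 4-byte form F1 8C 8C 82 at offsets 11–14.
U+1F621 → 4-byte form F0 9F 98 A1 at offsets 15–18.
U+4569 → 3-byte form E4 95 A9 at offsets 19–21.
U+2C1A9 → 4-byte form F0 AC 86 A9 at offsets 22–25.
U+A6CA5 → 4-byte form F2 A6 B2 A5 at offsets 26–29.
Offset 29 falls in char 8's range; it's byte 4 of F2 A6 B2 A5 = 0xA5.

0xA5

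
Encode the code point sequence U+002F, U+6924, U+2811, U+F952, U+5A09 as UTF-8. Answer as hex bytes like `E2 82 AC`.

2F E6 A4 A4 E2 A0 91 EF A5 92 E5 A8 89

U+002F: 1-byte form → 2F.
U+6924: 3-byte form → E6 A4 A4.
U+2811: 3-byte form → E2 A0 91.
U+F952: 3-byte form → EF A5 92.
U+5A09: 3-byte form → E5 A8 89.
Concatenated (13 bytes): 2F E6 A4 A4 E2 A0 91 EF A5 92 E5 A8 89.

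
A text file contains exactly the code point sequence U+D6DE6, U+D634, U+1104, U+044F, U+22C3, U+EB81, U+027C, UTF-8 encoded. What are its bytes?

U+D6DE6: 4-byte form → F3 96 B7 A6.
U+D634: 3-byte form → ED 98 B4.
U+1104: 3-byte form → E1 84 84.
U+044F: 2-byte form → D1 8F.
U+22C3: 3-byte form → E2 8B 83.
U+EB81: 3-byte form → EE AE 81.
U+027C: 2-byte form → C9 BC.
Concatenated (20 bytes): F3 96 B7 A6 ED 98 B4 E1 84 84 D1 8F E2 8B 83 EE AE 81 C9 BC.

F3 96 B7 A6 ED 98 B4 E1 84 84 D1 8F E2 8B 83 EE AE 81 C9 BC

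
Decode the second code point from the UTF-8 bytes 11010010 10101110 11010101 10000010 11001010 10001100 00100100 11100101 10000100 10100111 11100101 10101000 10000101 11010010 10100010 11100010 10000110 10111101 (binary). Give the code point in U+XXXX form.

Offset 0: leading byte 0xD2 = 11010010 → 2-byte char #1 = D2 AE.
Offset 2: leading byte 0xD5 = 11010101 → 2-byte char #2 = D5 82.
Leading byte 0xD5 = 11010101 matches 110xxxxx → 2-byte sequence.
Byte 1: 0xD5 = 11010101, payload 10101 (5 bits).
Byte 2: 0x82 = 10000010 (10xxxxxx ✓), payload 000010.
Concatenate: 10101000010 = 0x542 (11 bits → U+0542).

U+0542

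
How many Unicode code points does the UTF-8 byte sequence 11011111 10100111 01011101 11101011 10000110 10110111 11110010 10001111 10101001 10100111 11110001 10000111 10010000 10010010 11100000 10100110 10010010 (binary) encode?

6

Byte at offset 0: 0xDF = 11011111 → 2-byte char (#1). Advance 2.
Byte at offset 2: 0x5D = 01011101 → 1-byte char (#2). Advance 1.
Byte at offset 3: 0xEB = 11101011 → 3-byte char (#3). Advance 3.
Byte at offset 6: 0xF2 = 11110010 → 4-byte char (#4). Advance 4.
Byte at offset 10: 0xF1 = 11110001 → 4-byte char (#5). Advance 4.
Byte at offset 14: 0xE0 = 11100000 → 3-byte char (#6). Advance 3.
Reached end at offset 17 after 6 code points.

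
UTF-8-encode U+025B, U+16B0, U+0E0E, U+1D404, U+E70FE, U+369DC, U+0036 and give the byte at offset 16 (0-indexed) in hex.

0xF0

U+025B → 2-byte form C9 9B at offsets 0–1.
U+16B0 → 3-byte form E1 9A B0 at offsets 2–4.
U+0E0E → 3-byte form E0 B8 8E at offsets 5–7.
U+1D404 → 4-byte form F0 9D 90 84 at offsets 8–11.
U+E70FE → 4-byte form F3 A7 83 BE at offsets 12–15.
U+369DC → 4-byte form F0 B6 A7 9C at offsets 16–19.
Offset 16 falls in char 6's range; it's byte 1 of F0 B6 A7 9C = 0xF0.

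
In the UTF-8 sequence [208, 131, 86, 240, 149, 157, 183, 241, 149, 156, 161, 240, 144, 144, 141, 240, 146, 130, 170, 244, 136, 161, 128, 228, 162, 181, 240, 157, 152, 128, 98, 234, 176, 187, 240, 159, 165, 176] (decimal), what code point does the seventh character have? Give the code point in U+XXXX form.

Offset 0: leading byte 0xD0 = 11010000 → 2-byte char #1 = D0 83.
Offset 2: leading byte 0x56 = 01010110 → 1-byte char #2 = 56.
Offset 3: leading byte 0xF0 = 11110000 → 4-byte char #3 = F0 95 9D B7.
Offset 7: leading byte 0xF1 = 11110001 → 4-byte char #4 = F1 95 9C A1.
Offset 11: leading byte 0xF0 = 11110000 → 4-byte char #5 = F0 90 90 8D.
Offset 15: leading byte 0xF0 = 11110000 → 4-byte char #6 = F0 92 82 AA.
Offset 19: leading byte 0xF4 = 11110100 → 4-byte char #7 = F4 88 A1 80.
Leading byte 0xF4 = 11110100 matches 11110xxx → 4-byte sequence.
Byte 1: 0xF4 = 11110100, payload 100 (3 bits).
Byte 2: 0x88 = 10001000 (10xxxxxx ✓), payload 001000.
Byte 3: 0xA1 = 10100001 (10xxxxxx ✓), payload 100001.
Byte 4: 0x80 = 10000000 (10xxxxxx ✓), payload 000000.
Concatenate: 100001000100001000000 = 0x108840 (21 bits → U+108840).

U+108840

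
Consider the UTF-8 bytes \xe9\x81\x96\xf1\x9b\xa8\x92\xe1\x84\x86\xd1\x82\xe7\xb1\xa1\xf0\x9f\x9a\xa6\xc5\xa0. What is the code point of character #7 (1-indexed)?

U+0160

Offset 0: leading byte 0xE9 = 11101001 → 3-byte char #1 = E9 81 96.
Offset 3: leading byte 0xF1 = 11110001 → 4-byte char #2 = F1 9B A8 92.
Offset 7: leading byte 0xE1 = 11100001 → 3-byte char #3 = E1 84 86.
Offset 10: leading byte 0xD1 = 11010001 → 2-byte char #4 = D1 82.
Offset 12: leading byte 0xE7 = 11100111 → 3-byte char #5 = E7 B1 A1.
Offset 15: leading byte 0xF0 = 11110000 → 4-byte char #6 = F0 9F 9A A6.
Offset 19: leading byte 0xC5 = 11000101 → 2-byte char #7 = C5 A0.
Leading byte 0xC5 = 11000101 matches 110xxxxx → 2-byte sequence.
Byte 1: 0xC5 = 11000101, payload 00101 (5 bits).
Byte 2: 0xA0 = 10100000 (10xxxxxx ✓), payload 100000.
Concatenate: 00101100000 = 0x160 (11 bits → U+0160).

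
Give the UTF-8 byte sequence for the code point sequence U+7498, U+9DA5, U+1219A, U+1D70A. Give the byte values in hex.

U+7498: 3-byte form → E7 92 98.
U+9DA5: 3-byte form → E9 B6 A5.
U+1219A: 4-byte form → F0 92 86 9A.
U+1D70A: 4-byte form → F0 9D 9C 8A.
Concatenated (14 bytes): E7 92 98 E9 B6 A5 F0 92 86 9A F0 9D 9C 8A.

E7 92 98 E9 B6 A5 F0 92 86 9A F0 9D 9C 8A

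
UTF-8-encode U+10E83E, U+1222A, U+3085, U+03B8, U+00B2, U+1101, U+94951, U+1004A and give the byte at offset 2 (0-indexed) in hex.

0xA0

U+10E83E → 4-byte form F4 8E A0 BE at offsets 0–3.
Offset 2 falls in char 1's range; it's byte 3 of F4 8E A0 BE = 0xA0.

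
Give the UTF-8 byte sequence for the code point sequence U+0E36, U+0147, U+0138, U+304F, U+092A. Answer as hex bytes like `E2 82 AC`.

E0 B8 B6 C5 87 C4 B8 E3 81 8F E0 A4 AA

U+0E36: 3-byte form → E0 B8 B6.
U+0147: 2-byte form → C5 87.
U+0138: 2-byte form → C4 B8.
U+304F: 3-byte form → E3 81 8F.
U+092A: 3-byte form → E0 A4 AA.
Concatenated (13 bytes): E0 B8 B6 C5 87 C4 B8 E3 81 8F E0 A4 AA.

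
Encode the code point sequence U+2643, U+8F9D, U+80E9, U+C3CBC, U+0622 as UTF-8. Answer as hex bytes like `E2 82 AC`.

U+2643: 3-byte form → E2 99 83.
U+8F9D: 3-byte form → E8 BE 9D.
U+80E9: 3-byte form → E8 83 A9.
U+C3CBC: 4-byte form → F3 83 B2 BC.
U+0622: 2-byte form → D8 A2.
Concatenated (15 bytes): E2 99 83 E8 BE 9D E8 83 A9 F3 83 B2 BC D8 A2.

E2 99 83 E8 BE 9D E8 83 A9 F3 83 B2 BC D8 A2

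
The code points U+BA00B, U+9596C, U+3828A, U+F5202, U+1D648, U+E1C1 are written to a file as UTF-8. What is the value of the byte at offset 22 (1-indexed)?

0x87

1-indexed offset 22 is 0-indexed offset 21.
U+BA00B → 4-byte form F2 BA 80 8B at offsets 0–3.
U+9596C → 4-byte form F2 95 A5 AC at offsets 4–7.
U+3828A → 4-byte form F0 B8 8A 8A at offsets 8–11.
U+F5202 → 4-byte form F3 B5 88 82 at offsets 12–15.
U+1D648 → 4-byte form F0 9D 99 88 at offsets 16–19.
U+E1C1 → 3-byte form EE 87 81 at offsets 20–22.
Offset 21 falls in char 6's range; it's byte 2 of EE 87 81 = 0x87.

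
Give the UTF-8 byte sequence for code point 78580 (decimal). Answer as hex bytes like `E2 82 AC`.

U+132F4 = 0x132F4 = 78580 decimal. In range U+10000–U+10FFFF → 4-byte form: 11110xxx 10xxxxxx 10xxxxxx 10xxxxxx.
Binary (21 bits): 000010011001011110100.
Split 3+6+6+6: 000 | 010011 | 001011 | 110100.
Byte 1: 11110000 = 0xF0.
Byte 2: 10010011 = 0x93.
Byte 3: 10001011 = 0x8B.
Byte 4: 10110100 = 0xB4.

F0 93 8B B4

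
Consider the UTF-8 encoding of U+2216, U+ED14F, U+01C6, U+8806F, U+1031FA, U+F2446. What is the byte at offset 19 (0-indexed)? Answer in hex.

U+2216 → 3-byte form E2 88 96 at offsets 0–2.
U+ED14F → 4-byte form F3 AD 85 8F at offsets 3–6.
U+01C6 → 2-byte form C7 86 at offsets 7–8.
U+8806F → 4-byte form F2 88 81 AF at offsets 9–12.
U+1031FA → 4-byte form F4 83 87 BA at offsets 13–16.
U+F2446 → 4-byte form F3 B2 91 86 at offsets 17–20.
Offset 19 falls in char 6's range; it's byte 3 of F3 B2 91 86 = 0x91.

0x91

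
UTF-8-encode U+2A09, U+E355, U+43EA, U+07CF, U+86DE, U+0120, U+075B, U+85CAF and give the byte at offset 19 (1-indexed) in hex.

1-indexed offset 19 is 0-indexed offset 18.
U+2A09 → 3-byte form E2 A8 89 at offsets 0–2.
U+E355 → 3-byte form EE 8D 95 at offsets 3–5.
U+43EA → 3-byte form E4 8F AA at offsets 6–8.
U+07CF → 2-byte form DF 8F at offsets 9–10.
U+86DE → 3-byte form E8 9B 9E at offsets 11–13.
U+0120 → 2-byte form C4 A0 at offsets 14–15.
U+075B → 2-byte form DD 9B at offsets 16–17.
U+85CAF → 4-byte form F2 85 B2 AF at offsets 18–21.
Offset 18 falls in char 8's range; it's byte 1 of F2 85 B2 AF = 0xF2.

0xF2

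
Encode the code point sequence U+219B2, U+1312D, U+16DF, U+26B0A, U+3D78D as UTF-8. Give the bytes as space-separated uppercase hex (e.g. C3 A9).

F0 A1 A6 B2 F0 93 84 AD E1 9B 9F F0 A6 AC 8A F0 BD 9E 8D

U+219B2: 4-byte form → F0 A1 A6 B2.
U+1312D: 4-byte form → F0 93 84 AD.
U+16DF: 3-byte form → E1 9B 9F.
U+26B0A: 4-byte form → F0 A6 AC 8A.
U+3D78D: 4-byte form → F0 BD 9E 8D.
Concatenated (19 bytes): F0 A1 A6 B2 F0 93 84 AD E1 9B 9F F0 A6 AC 8A F0 BD 9E 8D.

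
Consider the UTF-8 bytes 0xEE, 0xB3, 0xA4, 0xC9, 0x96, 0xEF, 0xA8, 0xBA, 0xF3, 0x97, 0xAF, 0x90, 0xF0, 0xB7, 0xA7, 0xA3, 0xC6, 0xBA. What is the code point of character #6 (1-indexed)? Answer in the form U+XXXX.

U+01BA

Offset 0: leading byte 0xEE = 11101110 → 3-byte char #1 = EE B3 A4.
Offset 3: leading byte 0xC9 = 11001001 → 2-byte char #2 = C9 96.
Offset 5: leading byte 0xEF = 11101111 → 3-byte char #3 = EF A8 BA.
Offset 8: leading byte 0xF3 = 11110011 → 4-byte char #4 = F3 97 AF 90.
Offset 12: leading byte 0xF0 = 11110000 → 4-byte char #5 = F0 B7 A7 A3.
Offset 16: leading byte 0xC6 = 11000110 → 2-byte char #6 = C6 BA.
Leading byte 0xC6 = 11000110 matches 110xxxxx → 2-byte sequence.
Byte 1: 0xC6 = 11000110, payload 00110 (5 bits).
Byte 2: 0xBA = 10111010 (10xxxxxx ✓), payload 111010.
Concatenate: 00110111010 = 0x1BA (11 bits → U+01BA).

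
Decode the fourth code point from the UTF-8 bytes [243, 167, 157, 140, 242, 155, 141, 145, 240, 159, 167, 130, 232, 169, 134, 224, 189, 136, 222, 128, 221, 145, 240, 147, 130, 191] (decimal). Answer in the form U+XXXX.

Offset 0: leading byte 0xF3 = 11110011 → 4-byte char #1 = F3 A7 9D 8C.
Offset 4: leading byte 0xF2 = 11110010 → 4-byte char #2 = F2 9B 8D 91.
Offset 8: leading byte 0xF0 = 11110000 → 4-byte char #3 = F0 9F A7 82.
Offset 12: leading byte 0xE8 = 11101000 → 3-byte char #4 = E8 A9 86.
Leading byte 0xE8 = 11101000 matches 1110xxxx → 3-byte sequence.
Byte 1: 0xE8 = 11101000, payload 1000 (4 bits).
Byte 2: 0xA9 = 10101001 (10xxxxxx ✓), payload 101001.
Byte 3: 0x86 = 10000110 (10xxxxxx ✓), payload 000110.
Concatenate: 1000101001000110 = 0x8A46 (16 bits → U+8A46).

U+8A46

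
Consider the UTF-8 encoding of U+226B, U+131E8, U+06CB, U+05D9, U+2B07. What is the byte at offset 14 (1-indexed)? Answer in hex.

0x87

1-indexed offset 14 is 0-indexed offset 13.
U+226B → 3-byte form E2 89 AB at offsets 0–2.
U+131E8 → 4-byte form F0 93 87 A8 at offsets 3–6.
U+06CB → 2-byte form DB 8B at offsets 7–8.
U+05D9 → 2-byte form D7 99 at offsets 9–10.
U+2B07 → 3-byte form E2 AC 87 at offsets 11–13.
Offset 13 falls in char 5's range; it's byte 3 of E2 AC 87 = 0x87.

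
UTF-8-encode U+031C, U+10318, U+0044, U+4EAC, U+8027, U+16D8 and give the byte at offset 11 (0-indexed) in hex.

U+031C → 2-byte form CC 9C at offsets 0–1.
U+10318 → 4-byte form F0 90 8C 98 at offsets 2–5.
U+0044 → 1-byte form 44 at offsets 6–6.
U+4EAC → 3-byte form E4 BA AC at offsets 7–9.
U+8027 → 3-byte form E8 80 A7 at offsets 10–12.
Offset 11 falls in char 5's range; it's byte 2 of E8 80 A7 = 0x80.

0x80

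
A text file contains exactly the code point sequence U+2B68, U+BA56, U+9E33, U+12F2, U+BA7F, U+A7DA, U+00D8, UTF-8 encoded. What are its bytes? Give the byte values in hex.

U+2B68: 3-byte form → E2 AD A8.
U+BA56: 3-byte form → EB A9 96.
U+9E33: 3-byte form → E9 B8 B3.
U+12F2: 3-byte form → E1 8B B2.
U+BA7F: 3-byte form → EB A9 BF.
U+A7DA: 3-byte form → EA 9F 9A.
U+00D8: 2-byte form → C3 98.
Concatenated (20 bytes): E2 AD A8 EB A9 96 E9 B8 B3 E1 8B B2 EB A9 BF EA 9F 9A C3 98.

E2 AD A8 EB A9 96 E9 B8 B3 E1 8B B2 EB A9 BF EA 9F 9A C3 98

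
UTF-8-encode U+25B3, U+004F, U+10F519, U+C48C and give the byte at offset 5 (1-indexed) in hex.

1-indexed offset 5 is 0-indexed offset 4.
U+25B3 → 3-byte form E2 96 B3 at offsets 0–2.
U+004F → 1-byte form 4F at offsets 3–3.
U+10F519 → 4-byte form F4 8F 94 99 at offsets 4–7.
Offset 4 falls in char 3's range; it's byte 1 of F4 8F 94 99 = 0xF4.

0xF4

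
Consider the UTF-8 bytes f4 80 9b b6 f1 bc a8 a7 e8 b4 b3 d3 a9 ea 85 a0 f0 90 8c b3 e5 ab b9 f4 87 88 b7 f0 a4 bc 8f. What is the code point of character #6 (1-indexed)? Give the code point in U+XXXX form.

U+10333

Offset 0: leading byte 0xF4 = 11110100 → 4-byte char #1 = F4 80 9B B6.
Offset 4: leading byte 0xF1 = 11110001 → 4-byte char #2 = F1 BC A8 A7.
Offset 8: leading byte 0xE8 = 11101000 → 3-byte char #3 = E8 B4 B3.
Offset 11: leading byte 0xD3 = 11010011 → 2-byte char #4 = D3 A9.
Offset 13: leading byte 0xEA = 11101010 → 3-byte char #5 = EA 85 A0.
Offset 16: leading byte 0xF0 = 11110000 → 4-byte char #6 = F0 90 8C B3.
Leading byte 0xF0 = 11110000 matches 11110xxx → 4-byte sequence.
Byte 1: 0xF0 = 11110000, payload 000 (3 bits).
Byte 2: 0x90 = 10010000 (10xxxxxx ✓), payload 010000.
Byte 3: 0x8C = 10001100 (10xxxxxx ✓), payload 001100.
Byte 4: 0xB3 = 10110011 (10xxxxxx ✓), payload 110011.
Concatenate: 000010000001100110011 = 0x10333 (21 bits → U+10333).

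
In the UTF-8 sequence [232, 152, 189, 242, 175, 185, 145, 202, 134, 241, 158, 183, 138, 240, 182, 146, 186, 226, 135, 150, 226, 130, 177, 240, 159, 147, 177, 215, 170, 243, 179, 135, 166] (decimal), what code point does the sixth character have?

Offset 0: leading byte 0xE8 = 11101000 → 3-byte char #1 = E8 98 BD.
Offset 3: leading byte 0xF2 = 11110010 → 4-byte char #2 = F2 AF B9 91.
Offset 7: leading byte 0xCA = 11001010 → 2-byte char #3 = CA 86.
Offset 9: leading byte 0xF1 = 11110001 → 4-byte char #4 = F1 9E B7 8A.
Offset 13: leading byte 0xF0 = 11110000 → 4-byte char #5 = F0 B6 92 BA.
Offset 17: leading byte 0xE2 = 11100010 → 3-byte char #6 = E2 87 96.
Leading byte 0xE2 = 11100010 matches 1110xxxx → 3-byte sequence.
Byte 1: 0xE2 = 11100010, payload 0010 (4 bits).
Byte 2: 0x87 = 10000111 (10xxxxxx ✓), payload 000111.
Byte 3: 0x96 = 10010110 (10xxxxxx ✓), payload 010110.
Concatenate: 0010000111010110 = 0x21D6 (16 bits → U+21D6).

U+21D6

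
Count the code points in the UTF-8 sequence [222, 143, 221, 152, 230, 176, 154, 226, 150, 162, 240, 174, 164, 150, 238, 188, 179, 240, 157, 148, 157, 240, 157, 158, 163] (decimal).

8

Byte at offset 0: 0xDE = 11011110 → 2-byte char (#1). Advance 2.
Byte at offset 2: 0xDD = 11011101 → 2-byte char (#2). Advance 2.
Byte at offset 4: 0xE6 = 11100110 → 3-byte char (#3). Advance 3.
Byte at offset 7: 0xE2 = 11100010 → 3-byte char (#4). Advance 3.
Byte at offset 10: 0xF0 = 11110000 → 4-byte char (#5). Advance 4.
Byte at offset 14: 0xEE = 11101110 → 3-byte char (#6). Advance 3.
Byte at offset 17: 0xF0 = 11110000 → 4-byte char (#7). Advance 4.
Byte at offset 21: 0xF0 = 11110000 → 4-byte char (#8). Advance 4.
Reached end at offset 25 after 8 code points.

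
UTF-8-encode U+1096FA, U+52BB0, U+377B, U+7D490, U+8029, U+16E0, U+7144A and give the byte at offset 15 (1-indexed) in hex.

1-indexed offset 15 is 0-indexed offset 14.
U+1096FA → 4-byte form F4 89 9B BA at offsets 0–3.
U+52BB0 → 4-byte form F1 92 AE B0 at offsets 4–7.
U+377B → 3-byte form E3 9D BB at offsets 8–10.
U+7D490 → 4-byte form F1 BD 92 90 at offsets 11–14.
Offset 14 falls in char 4's range; it's byte 4 of F1 BD 92 90 = 0x90.

0x90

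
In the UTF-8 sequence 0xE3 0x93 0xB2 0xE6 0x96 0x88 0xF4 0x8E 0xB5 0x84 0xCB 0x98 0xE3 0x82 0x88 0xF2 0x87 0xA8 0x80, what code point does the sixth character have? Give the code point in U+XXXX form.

Offset 0: leading byte 0xE3 = 11100011 → 3-byte char #1 = E3 93 B2.
Offset 3: leading byte 0xE6 = 11100110 → 3-byte char #2 = E6 96 88.
Offset 6: leading byte 0xF4 = 11110100 → 4-byte char #3 = F4 8E B5 84.
Offset 10: leading byte 0xCB = 11001011 → 2-byte char #4 = CB 98.
Offset 12: leading byte 0xE3 = 11100011 → 3-byte char #5 = E3 82 88.
Offset 15: leading byte 0xF2 = 11110010 → 4-byte char #6 = F2 87 A8 80.
Leading byte 0xF2 = 11110010 matches 11110xxx → 4-byte sequence.
Byte 1: 0xF2 = 11110010, payload 010 (3 bits).
Byte 2: 0x87 = 10000111 (10xxxxxx ✓), payload 000111.
Byte 3: 0xA8 = 10101000 (10xxxxxx ✓), payload 101000.
Byte 4: 0x80 = 10000000 (10xxxxxx ✓), payload 000000.
Concatenate: 010000111101000000000 = 0x87A00 (21 bits → U+87A00).

U+87A00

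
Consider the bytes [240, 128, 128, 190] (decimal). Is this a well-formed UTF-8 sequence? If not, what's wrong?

invalid (overlong encoding)

Leading byte 0xF0 = 11110000 → 4-byte form.
Continuation bytes all match 10xxxxxx. Payload decodes to 0x3E.
But 0x3E < 0x10000, the minimum for a 4-byte sequence — this is an overlong encoding.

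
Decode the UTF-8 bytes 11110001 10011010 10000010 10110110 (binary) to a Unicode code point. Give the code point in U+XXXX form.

Leading byte 0xF1 = 11110001 matches 11110xxx → 4-byte sequence.
Byte 1: 0xF1 = 11110001, payload 001 (3 bits).
Byte 2: 0x9A = 10011010 (10xxxxxx ✓), payload 011010.
Byte 3: 0x82 = 10000010 (10xxxxxx ✓), payload 000010.
Byte 4: 0xB6 = 10110110 (10xxxxxx ✓), payload 110110.
Concatenate: 001011010000010110110 = 0x5A0B6 (21 bits → U+5A0B6).

U+5A0B6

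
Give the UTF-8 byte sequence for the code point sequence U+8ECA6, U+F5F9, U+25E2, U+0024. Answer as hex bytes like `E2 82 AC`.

U+8ECA6: 4-byte form → F2 8E B2 A6.
U+F5F9: 3-byte form → EF 97 B9.
U+25E2: 3-byte form → E2 97 A2.
U+0024: 1-byte form → 24.
Concatenated (11 bytes): F2 8E B2 A6 EF 97 B9 E2 97 A2 24.

F2 8E B2 A6 EF 97 B9 E2 97 A2 24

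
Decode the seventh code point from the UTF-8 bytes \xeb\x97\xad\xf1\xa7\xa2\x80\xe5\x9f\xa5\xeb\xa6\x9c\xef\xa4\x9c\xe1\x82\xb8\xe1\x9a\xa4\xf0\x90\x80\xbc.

U+16A4

Offset 0: leading byte 0xEB = 11101011 → 3-byte char #1 = EB 97 AD.
Offset 3: leading byte 0xF1 = 11110001 → 4-byte char #2 = F1 A7 A2 80.
Offset 7: leading byte 0xE5 = 11100101 → 3-byte char #3 = E5 9F A5.
Offset 10: leading byte 0xEB = 11101011 → 3-byte char #4 = EB A6 9C.
Offset 13: leading byte 0xEF = 11101111 → 3-byte char #5 = EF A4 9C.
Offset 16: leading byte 0xE1 = 11100001 → 3-byte char #6 = E1 82 B8.
Offset 19: leading byte 0xE1 = 11100001 → 3-byte char #7 = E1 9A A4.
Leading byte 0xE1 = 11100001 matches 1110xxxx → 3-byte sequence.
Byte 1: 0xE1 = 11100001, payload 0001 (4 bits).
Byte 2: 0x9A = 10011010 (10xxxxxx ✓), payload 011010.
Byte 3: 0xA4 = 10100100 (10xxxxxx ✓), payload 100100.
Concatenate: 0001011010100100 = 0x16A4 (16 bits → U+16A4).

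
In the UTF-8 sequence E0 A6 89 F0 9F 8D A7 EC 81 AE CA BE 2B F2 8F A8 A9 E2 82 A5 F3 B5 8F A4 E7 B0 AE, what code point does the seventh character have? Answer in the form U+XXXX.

Offset 0: leading byte 0xE0 = 11100000 → 3-byte char #1 = E0 A6 89.
Offset 3: leading byte 0xF0 = 11110000 → 4-byte char #2 = F0 9F 8D A7.
Offset 7: leading byte 0xEC = 11101100 → 3-byte char #3 = EC 81 AE.
Offset 10: leading byte 0xCA = 11001010 → 2-byte char #4 = CA BE.
Offset 12: leading byte 0x2B = 00101011 → 1-byte char #5 = 2B.
Offset 13: leading byte 0xF2 = 11110010 → 4-byte char #6 = F2 8F A8 A9.
Offset 17: leading byte 0xE2 = 11100010 → 3-byte char #7 = E2 82 A5.
Leading byte 0xE2 = 11100010 matches 1110xxxx → 3-byte sequence.
Byte 1: 0xE2 = 11100010, payload 0010 (4 bits).
Byte 2: 0x82 = 10000010 (10xxxxxx ✓), payload 000010.
Byte 3: 0xA5 = 10100101 (10xxxxxx ✓), payload 100101.
Concatenate: 0010000010100101 = 0x20A5 (16 bits → U+20A5).

U+20A5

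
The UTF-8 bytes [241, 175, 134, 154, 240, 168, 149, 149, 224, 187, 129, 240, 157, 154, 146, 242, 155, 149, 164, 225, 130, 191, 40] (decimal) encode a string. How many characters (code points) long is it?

7

Byte at offset 0: 0xF1 = 11110001 → 4-byte char (#1). Advance 4.
Byte at offset 4: 0xF0 = 11110000 → 4-byte char (#2). Advance 4.
Byte at offset 8: 0xE0 = 11100000 → 3-byte char (#3). Advance 3.
Byte at offset 11: 0xF0 = 11110000 → 4-byte char (#4). Advance 4.
Byte at offset 15: 0xF2 = 11110010 → 4-byte char (#5). Advance 4.
Byte at offset 19: 0xE1 = 11100001 → 3-byte char (#6). Advance 3.
Byte at offset 22: 0x28 = 00101000 → 1-byte char (#7). Advance 1.
Reached end at offset 23 after 7 code points.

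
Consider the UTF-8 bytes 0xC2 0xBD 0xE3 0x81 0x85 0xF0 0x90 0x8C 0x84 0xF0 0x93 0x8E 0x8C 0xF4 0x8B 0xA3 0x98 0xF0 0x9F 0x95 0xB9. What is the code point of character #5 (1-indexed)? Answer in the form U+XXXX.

U+10B8D8

Offset 0: leading byte 0xC2 = 11000010 → 2-byte char #1 = C2 BD.
Offset 2: leading byte 0xE3 = 11100011 → 3-byte char #2 = E3 81 85.
Offset 5: leading byte 0xF0 = 11110000 → 4-byte char #3 = F0 90 8C 84.
Offset 9: leading byte 0xF0 = 11110000 → 4-byte char #4 = F0 93 8E 8C.
Offset 13: leading byte 0xF4 = 11110100 → 4-byte char #5 = F4 8B A3 98.
Leading byte 0xF4 = 11110100 matches 11110xxx → 4-byte sequence.
Byte 1: 0xF4 = 11110100, payload 100 (3 bits).
Byte 2: 0x8B = 10001011 (10xxxxxx ✓), payload 001011.
Byte 3: 0xA3 = 10100011 (10xxxxxx ✓), payload 100011.
Byte 4: 0x98 = 10011000 (10xxxxxx ✓), payload 011000.
Concatenate: 100001011100011011000 = 0x10B8D8 (21 bits → U+10B8D8).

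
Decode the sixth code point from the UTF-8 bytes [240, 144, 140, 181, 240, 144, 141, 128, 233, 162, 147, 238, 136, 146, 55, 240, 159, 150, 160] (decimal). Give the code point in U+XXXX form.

U+1F5A0

Offset 0: leading byte 0xF0 = 11110000 → 4-byte char #1 = F0 90 8C B5.
Offset 4: leading byte 0xF0 = 11110000 → 4-byte char #2 = F0 90 8D 80.
Offset 8: leading byte 0xE9 = 11101001 → 3-byte char #3 = E9 A2 93.
Offset 11: leading byte 0xEE = 11101110 → 3-byte char #4 = EE 88 92.
Offset 14: leading byte 0x37 = 00110111 → 1-byte char #5 = 37.
Offset 15: leading byte 0xF0 = 11110000 → 4-byte char #6 = F0 9F 96 A0.
Leading byte 0xF0 = 11110000 matches 11110xxx → 4-byte sequence.
Byte 1: 0xF0 = 11110000, payload 000 (3 bits).
Byte 2: 0x9F = 10011111 (10xxxxxx ✓), payload 011111.
Byte 3: 0x96 = 10010110 (10xxxxxx ✓), payload 010110.
Byte 4: 0xA0 = 10100000 (10xxxxxx ✓), payload 100000.
Concatenate: 000011111010110100000 = 0x1F5A0 (21 bits → U+1F5A0).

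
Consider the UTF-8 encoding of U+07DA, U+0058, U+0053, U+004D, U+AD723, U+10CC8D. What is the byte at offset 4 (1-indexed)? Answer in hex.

0x53

1-indexed offset 4 is 0-indexed offset 3.
U+07DA → 2-byte form DF 9A at offsets 0–1.
U+0058 → 1-byte form 58 at offsets 2–2.
U+0053 → 1-byte form 53 at offsets 3–3.
Offset 3 falls in char 3's range; it's byte 1 of 53 = 0x53.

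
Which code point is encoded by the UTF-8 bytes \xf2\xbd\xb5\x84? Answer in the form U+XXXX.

U+BDD44

Leading byte 0xF2 = 11110010 matches 11110xxx → 4-byte sequence.
Byte 1: 0xF2 = 11110010, payload 010 (3 bits).
Byte 2: 0xBD = 10111101 (10xxxxxx ✓), payload 111101.
Byte 3: 0xB5 = 10110101 (10xxxxxx ✓), payload 110101.
Byte 4: 0x84 = 10000100 (10xxxxxx ✓), payload 000100.
Concatenate: 010111101110101000100 = 0xBDD44 (21 bits → U+BDD44).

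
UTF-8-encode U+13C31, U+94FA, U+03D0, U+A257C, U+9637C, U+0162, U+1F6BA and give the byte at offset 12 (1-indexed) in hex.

0x95

1-indexed offset 12 is 0-indexed offset 11.
U+13C31 → 4-byte form F0 93 B0 B1 at offsets 0–3.
U+94FA → 3-byte form E9 93 BA at offsets 4–6.
U+03D0 → 2-byte form CF 90 at offsets 7–8.
U+A257C → 4-byte form F2 A2 95 BC at offsets 9–12.
Offset 11 falls in char 4's range; it's byte 3 of F2 A2 95 BC = 0x95.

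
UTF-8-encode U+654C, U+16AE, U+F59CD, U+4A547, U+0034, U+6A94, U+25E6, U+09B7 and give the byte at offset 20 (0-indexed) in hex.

0xA6

U+654C → 3-byte form E6 95 8C at offsets 0–2.
U+16AE → 3-byte form E1 9A AE at offsets 3–5.
U+F59CD → 4-byte form F3 B5 A7 8D at offsets 6–9.
U+4A547 → 4-byte form F1 8A 95 87 at offsets 10–13.
U+0034 → 1-byte form 34 at offsets 14–14.
U+6A94 → 3-byte form E6 AA 94 at offsets 15–17.
U+25E6 → 3-byte form E2 97 A6 at offsets 18–20.
Offset 20 falls in char 7's range; it's byte 3 of E2 97 A6 = 0xA6.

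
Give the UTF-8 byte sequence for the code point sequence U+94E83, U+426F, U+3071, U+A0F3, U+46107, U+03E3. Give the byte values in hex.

U+94E83: 4-byte form → F2 94 BA 83.
U+426F: 3-byte form → E4 89 AF.
U+3071: 3-byte form → E3 81 B1.
U+A0F3: 3-byte form → EA 83 B3.
U+46107: 4-byte form → F1 86 84 87.
U+03E3: 2-byte form → CF A3.
Concatenated (19 bytes): F2 94 BA 83 E4 89 AF E3 81 B1 EA 83 B3 F1 86 84 87 CF A3.

F2 94 BA 83 E4 89 AF E3 81 B1 EA 83 B3 F1 86 84 87 CF A3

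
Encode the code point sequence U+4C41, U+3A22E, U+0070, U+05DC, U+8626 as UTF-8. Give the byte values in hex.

U+4C41: 3-byte form → E4 B1 81.
U+3A22E: 4-byte form → F0 BA 88 AE.
U+0070: 1-byte form → 70.
U+05DC: 2-byte form → D7 9C.
U+8626: 3-byte form → E8 98 A6.
Concatenated (13 bytes): E4 B1 81 F0 BA 88 AE 70 D7 9C E8 98 A6.

E4 B1 81 F0 BA 88 AE 70 D7 9C E8 98 A6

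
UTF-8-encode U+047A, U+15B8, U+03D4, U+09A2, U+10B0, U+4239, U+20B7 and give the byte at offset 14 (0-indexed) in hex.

U+047A → 2-byte form D1 BA at offsets 0–1.
U+15B8 → 3-byte form E1 96 B8 at offsets 2–4.
U+03D4 → 2-byte form CF 94 at offsets 5–6.
U+09A2 → 3-byte form E0 A6 A2 at offsets 7–9.
U+10B0 → 3-byte form E1 82 B0 at offsets 10–12.
U+4239 → 3-byte form E4 88 B9 at offsets 13–15.
Offset 14 falls in char 6's range; it's byte 2 of E4 88 B9 = 0x88.

0x88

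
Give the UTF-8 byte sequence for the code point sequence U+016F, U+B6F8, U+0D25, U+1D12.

C5 AF EB 9B B8 E0 B4 A5 E1 B4 92

U+016F: 2-byte form → C5 AF.
U+B6F8: 3-byte form → EB 9B B8.
U+0D25: 3-byte form → E0 B4 A5.
U+1D12: 3-byte form → E1 B4 92.
Concatenated (11 bytes): C5 AF EB 9B B8 E0 B4 A5 E1 B4 92.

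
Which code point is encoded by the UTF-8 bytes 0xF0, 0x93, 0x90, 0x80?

Leading byte 0xF0 = 11110000 matches 11110xxx → 4-byte sequence.
Byte 1: 0xF0 = 11110000, payload 000 (3 bits).
Byte 2: 0x93 = 10010011 (10xxxxxx ✓), payload 010011.
Byte 3: 0x90 = 10010000 (10xxxxxx ✓), payload 010000.
Byte 4: 0x80 = 10000000 (10xxxxxx ✓), payload 000000.
Concatenate: 000010011010000000000 = 0x13400 (21 bits → U+13400).

U+13400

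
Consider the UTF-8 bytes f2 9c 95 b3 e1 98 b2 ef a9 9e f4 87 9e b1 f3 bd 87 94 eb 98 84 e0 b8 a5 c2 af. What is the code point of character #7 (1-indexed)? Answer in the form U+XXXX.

U+0E25

Offset 0: leading byte 0xF2 = 11110010 → 4-byte char #1 = F2 9C 95 B3.
Offset 4: leading byte 0xE1 = 11100001 → 3-byte char #2 = E1 98 B2.
Offset 7: leading byte 0xEF = 11101111 → 3-byte char #3 = EF A9 9E.
Offset 10: leading byte 0xF4 = 11110100 → 4-byte char #4 = F4 87 9E B1.
Offset 14: leading byte 0xF3 = 11110011 → 4-byte char #5 = F3 BD 87 94.
Offset 18: leading byte 0xEB = 11101011 → 3-byte char #6 = EB 98 84.
Offset 21: leading byte 0xE0 = 11100000 → 3-byte char #7 = E0 B8 A5.
Leading byte 0xE0 = 11100000 matches 1110xxxx → 3-byte sequence.
Byte 1: 0xE0 = 11100000, payload 0000 (4 bits).
Byte 2: 0xB8 = 10111000 (10xxxxxx ✓), payload 111000.
Byte 3: 0xA5 = 10100101 (10xxxxxx ✓), payload 100101.
Concatenate: 0000111000100101 = 0xE25 (16 bits → U+0E25).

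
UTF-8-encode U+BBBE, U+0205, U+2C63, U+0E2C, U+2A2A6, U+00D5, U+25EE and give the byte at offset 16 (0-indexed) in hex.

U+BBBE → 3-byte form EB AE BE at offsets 0–2.
U+0205 → 2-byte form C8 85 at offsets 3–4.
U+2C63 → 3-byte form E2 B1 A3 at offsets 5–7.
U+0E2C → 3-byte form E0 B8 AC at offsets 8–10.
U+2A2A6 → 4-byte form F0 AA 8A A6 at offsets 11–14.
U+00D5 → 2-byte form C3 95 at offsets 15–16.
Offset 16 falls in char 6's range; it's byte 2 of C3 95 = 0x95.

0x95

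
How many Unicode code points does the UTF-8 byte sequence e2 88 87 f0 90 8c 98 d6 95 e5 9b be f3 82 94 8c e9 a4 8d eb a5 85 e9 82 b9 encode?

8

Byte at offset 0: 0xE2 = 11100010 → 3-byte char (#1). Advance 3.
Byte at offset 3: 0xF0 = 11110000 → 4-byte char (#2). Advance 4.
Byte at offset 7: 0xD6 = 11010110 → 2-byte char (#3). Advance 2.
Byte at offset 9: 0xE5 = 11100101 → 3-byte char (#4). Advance 3.
Byte at offset 12: 0xF3 = 11110011 → 4-byte char (#5). Advance 4.
Byte at offset 16: 0xE9 = 11101001 → 3-byte char (#6). Advance 3.
Byte at offset 19: 0xEB = 11101011 → 3-byte char (#7). Advance 3.
Byte at offset 22: 0xE9 = 11101001 → 3-byte char (#8). Advance 3.
Reached end at offset 25 after 8 code points.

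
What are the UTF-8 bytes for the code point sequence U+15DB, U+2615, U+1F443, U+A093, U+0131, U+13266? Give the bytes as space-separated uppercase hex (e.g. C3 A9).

E1 97 9B E2 98 95 F0 9F 91 83 EA 82 93 C4 B1 F0 93 89 A6

U+15DB: 3-byte form → E1 97 9B.
U+2615: 3-byte form → E2 98 95.
U+1F443: 4-byte form → F0 9F 91 83.
U+A093: 3-byte form → EA 82 93.
U+0131: 2-byte form → C4 B1.
U+13266: 4-byte form → F0 93 89 A6.
Concatenated (19 bytes): E1 97 9B E2 98 95 F0 9F 91 83 EA 82 93 C4 B1 F0 93 89 A6.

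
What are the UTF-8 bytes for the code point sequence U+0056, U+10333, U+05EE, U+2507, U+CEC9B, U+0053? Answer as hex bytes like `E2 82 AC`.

U+0056: 1-byte form → 56.
U+10333: 4-byte form → F0 90 8C B3.
U+05EE: 2-byte form → D7 AE.
U+2507: 3-byte form → E2 94 87.
U+CEC9B: 4-byte form → F3 8E B2 9B.
U+0053: 1-byte form → 53.
Concatenated (15 bytes): 56 F0 90 8C B3 D7 AE E2 94 87 F3 8E B2 9B 53.

56 F0 90 8C B3 D7 AE E2 94 87 F3 8E B2 9B 53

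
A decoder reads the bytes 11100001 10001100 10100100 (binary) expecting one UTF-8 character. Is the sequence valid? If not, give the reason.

Leading byte 0xE1 = 11100001 → 3-byte form.
Continuation bytes 0x8C=10001100, 0xA4=10100100 all match 10xxxxxx.
Decoded value 0x1324 is ≥ 0x800 (shortest form) and not a surrogate.

valid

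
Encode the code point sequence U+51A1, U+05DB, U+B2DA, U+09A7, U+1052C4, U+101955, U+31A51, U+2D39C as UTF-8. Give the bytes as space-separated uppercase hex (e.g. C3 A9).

E5 86 A1 D7 9B EB 8B 9A E0 A6 A7 F4 85 8B 84 F4 81 A5 95 F0 B1 A9 91 F0 AD 8E 9C

U+51A1: 3-byte form → E5 86 A1.
U+05DB: 2-byte form → D7 9B.
U+B2DA: 3-byte form → EB 8B 9A.
U+09A7: 3-byte form → E0 A6 A7.
U+1052C4: 4-byte form → F4 85 8B 84.
U+101955: 4-byte form → F4 81 A5 95.
U+31A51: 4-byte form → F0 B1 A9 91.
U+2D39C: 4-byte form → F0 AD 8E 9C.
Concatenated (27 bytes): E5 86 A1 D7 9B EB 8B 9A E0 A6 A7 F4 85 8B 84 F4 81 A5 95 F0 B1 A9 91 F0 AD 8E 9C.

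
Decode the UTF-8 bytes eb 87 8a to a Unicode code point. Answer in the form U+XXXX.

U+B1CA

Leading byte 0xEB = 11101011 matches 1110xxxx → 3-byte sequence.
Byte 1: 0xEB = 11101011, payload 1011 (4 bits).
Byte 2: 0x87 = 10000111 (10xxxxxx ✓), payload 000111.
Byte 3: 0x8A = 10001010 (10xxxxxx ✓), payload 001010.
Concatenate: 1011000111001010 = 0xB1CA (16 bits → U+B1CA).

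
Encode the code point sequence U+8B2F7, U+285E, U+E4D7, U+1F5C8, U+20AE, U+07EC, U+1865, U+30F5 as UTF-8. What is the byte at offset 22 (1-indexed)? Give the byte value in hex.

0xA5

1-indexed offset 22 is 0-indexed offset 21.
U+8B2F7 → 4-byte form F2 8B 8B B7 at offsets 0–3.
U+285E → 3-byte form E2 A1 9E at offsets 4–6.
U+E4D7 → 3-byte form EE 93 97 at offsets 7–9.
U+1F5C8 → 4-byte form F0 9F 97 88 at offsets 10–13.
U+20AE → 3-byte form E2 82 AE at offsets 14–16.
U+07EC → 2-byte form DF AC at offsets 17–18.
U+1865 → 3-byte form E1 A1 A5 at offsets 19–21.
Offset 21 falls in char 7's range; it's byte 3 of E1 A1 A5 = 0xA5.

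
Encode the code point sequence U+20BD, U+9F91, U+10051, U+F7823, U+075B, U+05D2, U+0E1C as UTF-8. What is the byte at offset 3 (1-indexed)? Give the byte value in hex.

1-indexed offset 3 is 0-indexed offset 2.
U+20BD → 3-byte form E2 82 BD at offsets 0–2.
Offset 2 falls in char 1's range; it's byte 3 of E2 82 BD = 0xBD.

0xBD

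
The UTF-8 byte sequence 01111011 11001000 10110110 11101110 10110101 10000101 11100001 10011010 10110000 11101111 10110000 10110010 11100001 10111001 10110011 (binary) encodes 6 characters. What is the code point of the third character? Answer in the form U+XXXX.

Offset 0: leading byte 0x7B = 01111011 → 1-byte char #1 = 7B.
Offset 1: leading byte 0xC8 = 11001000 → 2-byte char #2 = C8 B6.
Offset 3: leading byte 0xEE = 11101110 → 3-byte char #3 = EE B5 85.
Leading byte 0xEE = 11101110 matches 1110xxxx → 3-byte sequence.
Byte 1: 0xEE = 11101110, payload 1110 (4 bits).
Byte 2: 0xB5 = 10110101 (10xxxxxx ✓), payload 110101.
Byte 3: 0x85 = 10000101 (10xxxxxx ✓), payload 000101.
Concatenate: 1110110101000101 = 0xED45 (16 bits → U+ED45).

U+ED45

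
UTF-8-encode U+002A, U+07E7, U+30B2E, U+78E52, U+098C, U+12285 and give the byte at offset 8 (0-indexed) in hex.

0xB8

U+002A → 1-byte form 2A at offsets 0–0.
U+07E7 → 2-byte form DF A7 at offsets 1–2.
U+30B2E → 4-byte form F0 B0 AC AE at offsets 3–6.
U+78E52 → 4-byte form F1 B8 B9 92 at offsets 7–10.
Offset 8 falls in char 4's range; it's byte 2 of F1 B8 B9 92 = 0xB8.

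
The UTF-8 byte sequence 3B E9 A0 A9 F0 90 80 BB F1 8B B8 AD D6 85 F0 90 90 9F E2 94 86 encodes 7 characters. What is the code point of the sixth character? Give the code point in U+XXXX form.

Offset 0: leading byte 0x3B = 00111011 → 1-byte char #1 = 3B.
Offset 1: leading byte 0xE9 = 11101001 → 3-byte char #2 = E9 A0 A9.
Offset 4: leading byte 0xF0 = 11110000 → 4-byte char #3 = F0 90 80 BB.
Offset 8: leading byte 0xF1 = 11110001 → 4-byte char #4 = F1 8B B8 AD.
Offset 12: leading byte 0xD6 = 11010110 → 2-byte char #5 = D6 85.
Offset 14: leading byte 0xF0 = 11110000 → 4-byte char #6 = F0 90 90 9F.
Leading byte 0xF0 = 11110000 matches 11110xxx → 4-byte sequence.
Byte 1: 0xF0 = 11110000, payload 000 (3 bits).
Byte 2: 0x90 = 10010000 (10xxxxxx ✓), payload 010000.
Byte 3: 0x90 = 10010000 (10xxxxxx ✓), payload 010000.
Byte 4: 0x9F = 10011111 (10xxxxxx ✓), payload 011111.
Concatenate: 000010000010000011111 = 0x1041F (21 bits → U+1041F).

U+1041F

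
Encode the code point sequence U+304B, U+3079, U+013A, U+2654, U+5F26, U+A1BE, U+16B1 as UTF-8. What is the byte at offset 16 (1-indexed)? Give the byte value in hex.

0x86

1-indexed offset 16 is 0-indexed offset 15.
U+304B → 3-byte form E3 81 8B at offsets 0–2.
U+3079 → 3-byte form E3 81 B9 at offsets 3–5.
U+013A → 2-byte form C4 BA at offsets 6–7.
U+2654 → 3-byte form E2 99 94 at offsets 8–10.
U+5F26 → 3-byte form E5 BC A6 at offsets 11–13.
U+A1BE → 3-byte form EA 86 BE at offsets 14–16.
Offset 15 falls in char 6's range; it's byte 2 of EA 86 BE = 0x86.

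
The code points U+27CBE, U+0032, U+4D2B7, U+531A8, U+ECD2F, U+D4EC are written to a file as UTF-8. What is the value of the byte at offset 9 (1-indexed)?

0xB7

1-indexed offset 9 is 0-indexed offset 8.
U+27CBE → 4-byte form F0 A7 B2 BE at offsets 0–3.
U+0032 → 1-byte form 32 at offsets 4–4.
U+4D2B7 → 4-byte form F1 8D 8A B7 at offsets 5–8.
Offset 8 falls in char 3's range; it's byte 4 of F1 8D 8A B7 = 0xB7.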